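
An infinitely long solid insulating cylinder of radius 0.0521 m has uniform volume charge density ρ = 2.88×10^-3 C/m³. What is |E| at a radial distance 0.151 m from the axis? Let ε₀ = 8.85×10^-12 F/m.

Take a coaxial cylindrical Gaussian surface of radius r = 0.151 m and length L (r > 0.0521 m, full cross-section enclosed).
λ_enc = ρ·πR² = (2.88×10^-3)π(0.0521)² = 2.456e-5 C/m.
Gauss's law: E·2πrL = λ_enc L/ε₀.
E = |λ_enc|/(2πε₀r) = (2.456×10^-5)/(2π·8.85×10^-12·0.151) = 2.92×10^6 N/C.

2.92e6 V/m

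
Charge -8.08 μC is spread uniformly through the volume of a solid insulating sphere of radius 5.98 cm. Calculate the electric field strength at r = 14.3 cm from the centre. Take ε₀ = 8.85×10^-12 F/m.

Use a concentric Gaussian sphere at r = 14.3 cm (r > R, so the entire charge is enclosed).
Q_enc = -8.08 μC = -8.08e-6 C.
Gauss's law: E·4πr² = Q_enc/ε₀.
E = |Q_enc|/(4πε₀r²) = (8.08×10^-6)/(4π·8.85×10^-12·(0.143)²) = 3.55×10^6 N/C.

E = 3.55×10^6 V/m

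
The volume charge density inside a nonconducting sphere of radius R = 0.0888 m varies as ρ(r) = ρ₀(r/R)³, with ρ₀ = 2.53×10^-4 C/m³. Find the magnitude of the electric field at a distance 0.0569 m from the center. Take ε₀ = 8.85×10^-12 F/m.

Take a concentric spherical Gaussian surface of radius r = 0.0569 m (r < R).
Q_enc = ∫₀^r ρ(r')·4πr'² dr' = (4πρ₀/R³) ∫₀^r r'^5 dr' = 4πρ₀ r^6/(6·R³) = 2.568e-8 C.
Gauss's law: E·4πr² = Q_enc/ε₀.
E = |Q_enc|/(4πε₀r²) = (2.568e-8)/(4π·8.85×10^-12·(0.0569)²) = 7.13×10^4 N/C.

E = 7.13×10^4 N/C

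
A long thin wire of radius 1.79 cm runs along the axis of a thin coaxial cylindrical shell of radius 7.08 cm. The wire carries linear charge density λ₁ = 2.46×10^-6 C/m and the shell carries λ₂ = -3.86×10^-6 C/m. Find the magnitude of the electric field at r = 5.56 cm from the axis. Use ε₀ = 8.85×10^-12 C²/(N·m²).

By cylindrical symmetry E is radial; use a coaxial Gaussian cylinder of radius 5.56 cm and length L (between the conductors, 1.79 cm < r < 7.08 cm).
The shell at 7.08 cm lies outside the Gaussian surface, so λ_enc = λ₁ = 2.46e-6 C/m.
Gauss's law: E·2πrL = λ_enc L/ε₀.
E = |λ_enc|/(2πε₀r) = (2.46e-6)/(2π·8.85×10^-12·0.0556) = 7.96×10^5 N/C.

E ≈ 7.96×10^5 N/C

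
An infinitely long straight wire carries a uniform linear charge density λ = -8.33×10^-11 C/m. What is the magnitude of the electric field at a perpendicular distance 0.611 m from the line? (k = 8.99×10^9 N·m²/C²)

E = 2.45 V/m

Coaxial Gaussian cylinder, radius r = 0.611 m, length L.
Q_enc = λL, so λ_enc = -8.33×10^-11 C/m.
Applying ∮E·dA = Q_enc/ε₀ with the end caps contributing no flux:
E = 2k|λ_enc|/r = 2(8.99×10^9)(8.33×10^-11)/(0.611) = 2.45 N/C.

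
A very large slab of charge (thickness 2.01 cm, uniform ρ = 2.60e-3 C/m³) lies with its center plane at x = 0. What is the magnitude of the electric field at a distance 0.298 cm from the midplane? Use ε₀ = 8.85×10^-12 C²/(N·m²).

E ≈ 8.75×10^5 N/C

By symmetry E is perpendicular to the slab. A Gaussian pillbox from −0.298 cm to +0.298 cm (face area A) lies entirely within the slab.
Q_enc = ρ·(2x)·A and flux = 2EA, so 2EA = 2ρxA/ε₀ ⇒ E = |ρ|x/ε₀.
E = (2.60×10^-3)(0.00298)/(8.85×10^-12) = 8.75×10^5 N/C.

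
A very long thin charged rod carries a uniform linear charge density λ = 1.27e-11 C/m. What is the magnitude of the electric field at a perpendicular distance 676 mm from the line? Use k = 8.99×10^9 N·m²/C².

E ≈ 0.338 N/C

Choose a coaxial cylinder of radius r = 676 mm (arbitrary length L) as the Gaussian surface.
Q_enc = λL, so λ_enc = 1.27e-11 C/m.
Applying ∮E·dA = Q_enc/ε₀ with the end caps contributing no flux:
E = 2k|λ_enc|/r = 2(8.99×10^9)(1.27×10^-11)/(0.676) = 0.338 N/C.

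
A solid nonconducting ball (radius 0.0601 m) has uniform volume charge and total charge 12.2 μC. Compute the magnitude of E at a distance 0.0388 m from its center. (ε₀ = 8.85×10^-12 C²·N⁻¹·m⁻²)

Symmetry ⇒ E = E(r) r̂. Gaussian sphere of radius r = 0.0388 m (r < R).
Only the charge within r is enclosed: Q_enc = Q·(r/R)³ = (12.2 μC)·(0.0388 m/0.0601 m)³ = 3.283e-6 C.
By Gauss's law, ∮E·dA = E·4πr² = Q_enc/ε₀.
E = |Q_enc|/(4πε₀r²) = (3.283×10^-6)/(4π·8.85×10^-12·(0.0388)²) = 1.96×10^7 N/C.

|E| = 1.96e7 N/C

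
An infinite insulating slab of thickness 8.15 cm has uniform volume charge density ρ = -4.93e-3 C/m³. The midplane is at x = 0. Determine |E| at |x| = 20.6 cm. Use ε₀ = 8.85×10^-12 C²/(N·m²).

E = 2.27×10^7 N/C

The point |x| = 20.6 cm lies outside the slab (half-thickness 0.04075 m). A symmetric pillbox spanning the full slab encloses Q_enc = ρ·d·A.
Flux = 2EA ⇒ E = |ρ|d/(2ε₀), independent of distance outside.
E = (4.93e-3)(0.0815)/(2·8.85×10^-12) = 2.27e7 N/C.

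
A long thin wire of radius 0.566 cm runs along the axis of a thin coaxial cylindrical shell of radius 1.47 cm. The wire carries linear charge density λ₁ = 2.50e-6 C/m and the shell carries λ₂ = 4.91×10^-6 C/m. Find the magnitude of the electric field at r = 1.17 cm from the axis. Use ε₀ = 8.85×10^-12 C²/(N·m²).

By cylindrical symmetry E is radial; use a coaxial Gaussian cylinder of radius 1.17 cm and length L (between the conductors, 0.566 cm < r < 1.47 cm).
The shell at 1.47 cm lies outside the Gaussian surface, so λ_enc = λ₁ = 2.50×10^-6 C/m.
Since E is radial and uniform over the curved surface, Φ = E·2πrL = Q_enc/ε₀ = λ_enc L/ε₀.
E = |λ_enc|/(2πε₀r) = (2.50×10^-6)/(2π·8.85×10^-12·0.0117) = 3.84×10^6 N/C.

3.84×10^6 N/C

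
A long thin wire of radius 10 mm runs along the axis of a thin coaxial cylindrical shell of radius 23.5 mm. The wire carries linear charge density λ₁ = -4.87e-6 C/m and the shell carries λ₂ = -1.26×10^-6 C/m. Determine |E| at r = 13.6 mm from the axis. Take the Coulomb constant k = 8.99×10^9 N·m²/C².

E ≈ 6.44×10^6 N/C

By cylindrical symmetry E is radial; use a coaxial Gaussian cylinder of radius 13.6 mm and length L (between the conductors, 10 mm < r < 23.5 mm).
Only the inner wire is enclosed; the outer shell contributes nothing inside itself. λ_enc = λ₁ = -4.87×10^-6 C/m.
Since E is radial and uniform over the curved surface, Φ = E·2πrL = Q_enc/ε₀ = λ_enc L/ε₀.
E = 2k|λ_enc|/r = 2(8.99×10^9)(4.87×10^-6)/(0.0136) = 6.44×10^6 N/C.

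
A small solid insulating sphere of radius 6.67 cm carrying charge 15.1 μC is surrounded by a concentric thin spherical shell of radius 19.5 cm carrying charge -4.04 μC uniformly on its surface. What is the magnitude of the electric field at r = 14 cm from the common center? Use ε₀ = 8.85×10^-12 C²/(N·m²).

6.93×10^6 V/m

Take a concentric spherical Gaussian surface of radius r = 14 cm (between the bodies, 6.67 cm < r < 19.5 cm).
The shell at 19.5 cm lies outside the Gaussian surface, so Q_enc = 15.1 μC = 1.51×10^-5 C.
Gauss's law: E·4πr² = Q_enc/ε₀.
E = |Q_enc|/(4πε₀r²) = (1.51×10^-5)/(4π·8.85×10^-12·(0.14)²) = 6.93×10^6 N/C.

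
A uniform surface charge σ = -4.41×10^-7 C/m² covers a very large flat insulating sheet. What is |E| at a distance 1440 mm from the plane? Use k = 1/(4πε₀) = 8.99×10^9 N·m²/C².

By planar symmetry E is perpendicular to the sheet and uniform; use a Gaussian pillbox with flat faces of area A on each side of the sheet.
Only the two end caps contribute flux: Φ = 2EA. With Q_enc = σA, Gauss's law gives E = |σ|/(2ε₀).
E = 2πk|σ| = 2π(8.99×10^9)(4.41×10^-7) = 2.49×10^4 N/C.

E = 2.49×10^4 V/m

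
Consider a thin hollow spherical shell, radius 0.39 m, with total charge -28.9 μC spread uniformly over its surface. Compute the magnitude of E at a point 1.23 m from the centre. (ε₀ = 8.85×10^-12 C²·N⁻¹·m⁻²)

|E| ≈ 1.72×10^5 N/C

Symmetry ⇒ E = E(r) r̂. Gaussian sphere of radius r = 1.23 m (r > 0.39 m).
The entire shell is enclosed: Q_enc = -2.89×10^-5 C.
Gauss's law: E·4πr² = Q_enc/ε₀.
E = |Q_enc|/(4πε₀r²) = (2.89×10^-5)/(4π·8.85×10^-12·(1.23)²) = 1.72×10^5 N/C.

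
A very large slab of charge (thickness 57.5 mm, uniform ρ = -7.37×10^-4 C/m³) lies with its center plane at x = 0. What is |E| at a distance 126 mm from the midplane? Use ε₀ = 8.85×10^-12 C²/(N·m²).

E ≈ 2.39e6 N/C

The point |x| = 126 mm lies outside the slab (half-thickness 0.02875 m). A symmetric pillbox spanning the full slab encloses Q_enc = ρ·d·A.
Flux = 2EA ⇒ E = |ρ|d/(2ε₀), independent of distance outside.
E = (7.37×10^-4)(0.0575)/(2·8.85×10^-12) = 2.39e6 N/C.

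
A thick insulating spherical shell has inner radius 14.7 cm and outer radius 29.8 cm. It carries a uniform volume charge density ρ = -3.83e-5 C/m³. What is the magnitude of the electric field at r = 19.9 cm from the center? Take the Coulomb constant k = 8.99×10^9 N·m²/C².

|E| = 1.71×10^5 V/m

Take a concentric spherical Gaussian surface of radius r = 19.9 cm (within the shell material, 14.7 cm < r < 29.8 cm).
Enclosed charge is the volume from a to r: Q_enc = (4π/3)ρ(r³ − a³) = -7.547×10^-7 C.
By Gauss's law, ∮E·dA = E·4πr² = Q_enc/ε₀.
E = k|Q_enc|/r² = (8.99×10^9)(7.547e-7)/(0.199)² = 1.71e5 N/C.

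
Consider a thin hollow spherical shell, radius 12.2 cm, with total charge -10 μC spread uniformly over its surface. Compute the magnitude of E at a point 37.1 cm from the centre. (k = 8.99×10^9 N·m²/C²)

Take a concentric spherical Gaussian surface of radius r = 37.1 cm (r > 12.2 cm).
The entire shell is enclosed: Q_enc = -1.00×10^-5 C.
Applying ∮E·dA = Q_enc/ε₀ with Φ = E(4πr²):
E = k|Q_enc|/r² = (8.99×10^9)(1.00×10^-5)/(0.371)² = 6.53×10^5 N/C.

|E| = 6.53×10^5 N/C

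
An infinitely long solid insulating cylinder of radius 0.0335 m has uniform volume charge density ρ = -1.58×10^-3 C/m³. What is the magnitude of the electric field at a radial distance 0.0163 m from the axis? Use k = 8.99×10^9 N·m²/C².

Take a coaxial cylindrical Gaussian surface of radius r = 0.0163 m and length L (r < R).
Enclosed charge per unit length: λ_enc = ρ·πr² = (-1.58×10^-3)π(0.0163)² = -1.319e-6 C/m.
By Gauss's law (flux through the curved wall only), E·2πrL = λ_enc L/ε₀.
E = 2k|λ_enc|/r = 2(8.99×10^9)(1.319×10^-6)/(0.0163) = 1.45e6 N/C.

E = 1.45×10^6 N/C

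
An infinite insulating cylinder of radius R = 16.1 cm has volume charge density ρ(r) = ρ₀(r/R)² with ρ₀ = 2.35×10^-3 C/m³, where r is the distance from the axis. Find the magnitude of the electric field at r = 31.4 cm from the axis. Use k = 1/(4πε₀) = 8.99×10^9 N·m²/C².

E ≈ 5.48×10^6 N/C

Choose a coaxial cylinder of radius r = 31.4 cm (arbitrary length L) as the Gaussian surface (r > R, full charge per length enclosed).
λ_enc = 2π ∫₀^R ρ₀(r'/R)^2 r' dr' = 2πρ₀R²/4 = 9.568×10^-5 C/m.
Since E is radial and uniform over the curved surface, Φ = E·2πrL = Q_enc/ε₀ = λ_enc L/ε₀.
E = 2k|λ_enc|/r = 2(8.99×10^9)(9.568×10^-5)/(0.314) = 5.48×10^6 N/C.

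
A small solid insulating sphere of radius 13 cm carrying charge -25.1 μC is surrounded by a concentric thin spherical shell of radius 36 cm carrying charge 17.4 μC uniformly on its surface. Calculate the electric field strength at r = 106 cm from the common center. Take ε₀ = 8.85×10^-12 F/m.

Use a concentric Gaussian sphere at r = 106 cm (r > 36 cm, enclosing both).
Q_enc = (-25.1 μC) + (17.4 μC) = -7.70e-6 C.
Gauss's law: E·4πr² = Q_enc/ε₀.
E = |Q_enc|/(4πε₀r²) = (7.70×10^-6)/(4π·8.85×10^-12·(1.06)²) = 6.16×10^4 N/C.

E ≈ 6.16×10^4 N/C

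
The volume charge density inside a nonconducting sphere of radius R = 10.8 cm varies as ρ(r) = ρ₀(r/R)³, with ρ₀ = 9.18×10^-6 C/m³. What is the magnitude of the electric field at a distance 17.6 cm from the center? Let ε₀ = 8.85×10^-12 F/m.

Take a concentric spherical Gaussian surface of radius r = 17.6 cm (r > R, all charge enclosed).
Q_enc = 4π ∫₀^R ρ₀(r'/R)^3 r'² dr' = 4πρ₀R³/6 = 2.422×10^-8 C.
By Gauss's law, ∮E·dA = E·4πr² = Q_enc/ε₀.
E = |Q_enc|/(4πε₀r²) = (2.422×10^-8)/(4π·8.85×10^-12·(0.176)²) = 7.03×10^3 N/C.

7.03e3 N/C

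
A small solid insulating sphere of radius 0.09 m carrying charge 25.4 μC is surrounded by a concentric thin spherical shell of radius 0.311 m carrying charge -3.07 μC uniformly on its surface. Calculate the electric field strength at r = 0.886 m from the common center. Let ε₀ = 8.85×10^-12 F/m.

By spherical symmetry E is radial; choose a Gaussian sphere of radius r = 0.886 m (r > 0.311 m, enclosing both).
Q_enc = (25.4 μC) + (-3.07 μC) = 2.233×10^-5 C.
By Gauss's law, ∮E·dA = E·4πr² = Q_enc/ε₀.
E = |Q_enc|/(4πε₀r²) = (2.233×10^-5)/(4π·8.85×10^-12·(0.886)²) = 2.56e5 N/C.

E ≈ 2.56e5 V/m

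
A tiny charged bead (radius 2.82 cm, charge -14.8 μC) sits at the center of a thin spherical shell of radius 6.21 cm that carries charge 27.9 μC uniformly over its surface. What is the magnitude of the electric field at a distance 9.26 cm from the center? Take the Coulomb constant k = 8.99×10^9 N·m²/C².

Symmetry ⇒ E = E(r) r̂. Gaussian sphere of radius r = 9.26 cm (r > 6.21 cm, enclosing both).
Q_enc = (-14.8 μC) + (27.9 μC) = 1.31×10^-5 C.
By Gauss's law, ∮E·dA = E·4πr² = Q_enc/ε₀.
E = k|Q_enc|/r² = (8.99×10^9)(1.31×10^-5)/(0.0926)² = 1.37e7 N/C.

E ≈ 1.37e7 N/C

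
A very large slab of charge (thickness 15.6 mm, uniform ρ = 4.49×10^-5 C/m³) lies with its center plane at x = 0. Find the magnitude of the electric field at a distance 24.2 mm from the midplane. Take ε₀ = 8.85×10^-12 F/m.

E ≈ 3.96×10^4 V/m

The point |x| = 24.2 mm lies outside the slab (half-thickness 0.0078 m). A symmetric pillbox spanning the full slab encloses Q_enc = ρ·d·A.
Flux = 2EA ⇒ E = |ρ|d/(2ε₀), independent of distance outside.
E = (4.49e-5)(0.0156)/(2·8.85×10^-12) = 3.96×10^4 N/C.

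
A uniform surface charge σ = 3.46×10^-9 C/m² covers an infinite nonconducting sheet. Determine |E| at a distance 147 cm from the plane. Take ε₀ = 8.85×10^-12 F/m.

By planar symmetry E is perpendicular to the sheet and uniform; use a Gaussian pillbox with flat faces of area A on each side of the sheet.
Flux Φ = 2EA and Q_enc = σA, so 2EA = σA/ε₀ ⇒ E = |σ|/(2ε₀), independent of distance.
E = |σ|/(2ε₀) = (3.46e-9)/(2·8.85×10^-12) = 195 N/C.

E ≈ 195 N/C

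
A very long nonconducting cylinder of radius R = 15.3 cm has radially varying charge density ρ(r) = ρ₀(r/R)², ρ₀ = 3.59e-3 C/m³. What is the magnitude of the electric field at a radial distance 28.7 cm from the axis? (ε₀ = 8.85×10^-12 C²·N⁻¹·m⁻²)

E ≈ 8.27×10^6 N/C

Take a coaxial cylindrical Gaussian surface of radius r = 28.7 cm and length L (r > R, full charge per length enclosed).
λ_enc = 2π ∫₀^R ρ₀(r'/R)^2 r' dr' = 2πρ₀R²/4 = 1.32×10^-4 C/m.
Since E is radial and uniform over the curved surface, Φ = E·2πrL = Q_enc/ε₀ = λ_enc L/ε₀.
E = |λ_enc|/(2πε₀r) = (1.32×10^-4)/(2π·8.85×10^-12·0.287) = 8.27×10^6 N/C.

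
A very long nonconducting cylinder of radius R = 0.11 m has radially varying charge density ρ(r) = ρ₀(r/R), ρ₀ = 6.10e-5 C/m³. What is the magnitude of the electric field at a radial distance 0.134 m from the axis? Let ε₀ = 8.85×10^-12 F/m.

Coaxial Gaussian cylinder, radius r = 0.134 m, length L (r > R, full charge per length enclosed).
λ_enc = 2π ∫₀^R ρ₀(r'/R)^1 r' dr' = 2πρ₀R²/3 = 1.546×10^-6 C/m.
Gauss's law: E·2πrL = λ_enc L/ε₀.
E = |λ_enc|/(2πε₀r) = (1.546×10^-6)/(2π·8.85×10^-12·0.134) = 2.07×10^5 N/C.

|E| ≈ 2.07×10^5 N/C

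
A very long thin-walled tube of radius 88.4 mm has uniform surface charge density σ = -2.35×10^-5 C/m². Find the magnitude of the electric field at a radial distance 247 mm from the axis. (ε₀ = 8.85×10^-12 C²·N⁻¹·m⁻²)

E = 9.50e5 N/C

Choose a coaxial cylinder of radius r = 247 mm (arbitrary length L) as the Gaussian surface (r > 88.4 mm).
The whole shell is enclosed: λ_enc = σ·2πR = (-2.35e-5)·2π·(0.0884) = -1.305×10^-5 C/m.
Applying ∮E·dA = Q_enc/ε₀ with the end caps contributing no flux:
E = |λ_enc|/(2πε₀r) = (1.305e-5)/(2π·8.85×10^-12·0.247) = 9.50×10^5 N/C.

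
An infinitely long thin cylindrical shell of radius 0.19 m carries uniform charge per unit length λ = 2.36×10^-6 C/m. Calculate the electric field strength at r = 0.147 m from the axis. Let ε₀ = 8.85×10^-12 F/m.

By cylindrical symmetry E is radial; use a coaxial Gaussian cylinder of radius 0.147 m and length L (r < 0.19 m, inside the shell).
All the surface charge lies outside this cylinder: Q_enc = 0, hence E = 0.

|E| = 0 V/m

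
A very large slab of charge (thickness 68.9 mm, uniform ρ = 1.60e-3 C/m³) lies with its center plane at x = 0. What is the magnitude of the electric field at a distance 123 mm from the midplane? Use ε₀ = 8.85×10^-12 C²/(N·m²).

E ≈ 6.23×10^6 N/C

The point |x| = 123 mm lies outside the slab (half-thickness 0.03445 m). A symmetric pillbox spanning the full slab encloses Q_enc = ρ·d·A.
Flux = 2EA ⇒ E = |ρ|d/(2ε₀), independent of distance outside.
E = (1.60×10^-3)(0.0689)/(2·8.85×10^-12) = 6.23×10^6 N/C.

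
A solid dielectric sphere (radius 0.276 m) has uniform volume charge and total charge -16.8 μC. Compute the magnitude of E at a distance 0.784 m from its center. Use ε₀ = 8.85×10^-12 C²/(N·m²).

Take a concentric spherical Gaussian surface of radius r = 0.784 m (r > R, so the entire charge is enclosed).
Q_enc = -16.8 μC = -1.68e-5 C.
By Gauss's law, ∮E·dA = E·4πr² = Q_enc/ε₀.
E = |Q_enc|/(4πε₀r²) = (1.68×10^-5)/(4π·8.85×10^-12·(0.784)²) = 2.46e5 N/C.

E = 2.46×10^5 N/C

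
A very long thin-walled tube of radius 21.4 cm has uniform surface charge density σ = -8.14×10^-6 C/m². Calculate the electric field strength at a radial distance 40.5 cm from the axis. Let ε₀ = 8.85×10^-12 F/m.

4.86×10^5 N/C

Coaxial Gaussian cylinder, radius r = 40.5 cm, length L (r > 21.4 cm).
The whole shell is enclosed: λ_enc = σ·2πR = (-8.14e-6)·2π·(0.214) = -1.095×10^-5 C/m.
Since E is radial and uniform over the curved surface, Φ = E·2πrL = Q_enc/ε₀ = λ_enc L/ε₀.
E = |λ_enc|/(2πε₀r) = (1.095e-5)/(2π·8.85×10^-12·0.405) = 4.86e5 N/C.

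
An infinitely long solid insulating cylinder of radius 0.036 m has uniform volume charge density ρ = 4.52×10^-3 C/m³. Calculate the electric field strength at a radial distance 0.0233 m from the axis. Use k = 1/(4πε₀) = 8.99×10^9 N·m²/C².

|E| = 5.95e6 N/C

Coaxial Gaussian cylinder, radius r = 0.0233 m, length L (r < R).
Enclosed charge per unit length: λ_enc = ρ·πr² = (4.52×10^-3)π(0.0233)² = 7.709×10^-6 C/m.
Since E is radial and uniform over the curved surface, Φ = E·2πrL = Q_enc/ε₀ = λ_enc L/ε₀.
E = 2k|λ_enc|/r = 2(8.99×10^9)(7.709×10^-6)/(0.0233) = 5.95×10^6 N/C.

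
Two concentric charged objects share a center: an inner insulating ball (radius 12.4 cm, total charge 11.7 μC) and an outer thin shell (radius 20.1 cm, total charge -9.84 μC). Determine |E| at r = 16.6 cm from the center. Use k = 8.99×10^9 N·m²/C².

E ≈ 3.82e6 N/C

Use a concentric Gaussian sphere at r = 16.6 cm (between the bodies, 12.4 cm < r < 20.1 cm).
Only the inner charge is enclosed; the outer shell contributes nothing inside itself. Q_enc = 11.7 μC = 1.17×10^-5 C.
Applying ∮E·dA = Q_enc/ε₀ with Φ = E(4πr²):
E = k|Q_enc|/r² = (8.99×10^9)(1.17×10^-5)/(0.166)² = 3.82×10^6 N/C.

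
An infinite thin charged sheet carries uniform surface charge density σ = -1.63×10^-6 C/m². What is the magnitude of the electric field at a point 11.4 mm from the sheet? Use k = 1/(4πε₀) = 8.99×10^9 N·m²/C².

By planar symmetry E is perpendicular to the sheet and uniform; use a Gaussian pillbox with flat faces of area A on each side of the sheet.
Only the two end caps contribute flux: Φ = 2EA. With Q_enc = σA, Gauss's law gives E = |σ|/(2ε₀).
E = 2πk|σ| = 2π(8.99×10^9)(1.63×10^-6) = 9.21×10^4 N/C.

E = 9.21×10^4 V/m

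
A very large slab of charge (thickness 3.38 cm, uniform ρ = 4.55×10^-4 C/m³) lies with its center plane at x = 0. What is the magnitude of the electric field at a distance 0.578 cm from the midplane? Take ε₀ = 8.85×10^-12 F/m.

By symmetry E is perpendicular to the slab. A Gaussian pillbox from −0.578 cm to +0.578 cm (face area A) lies entirely within the slab.
Q_enc = ρ·(2x)·A and flux = 2EA, so 2EA = 2ρxA/ε₀ ⇒ E = |ρ|x/ε₀.
E = (4.55×10^-4)(0.00578)/(8.85×10^-12) = 2.97e5 N/C.

|E| ≈ 2.97×10^5 V/m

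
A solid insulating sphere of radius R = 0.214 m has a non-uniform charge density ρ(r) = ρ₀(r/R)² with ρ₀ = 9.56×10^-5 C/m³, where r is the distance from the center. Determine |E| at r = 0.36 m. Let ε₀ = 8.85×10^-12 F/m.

By spherical symmetry E is radial; choose a Gaussian sphere of radius r = 0.36 m (r > R, all charge enclosed).
Q_enc = 4π ∫₀^R ρ₀(r'/R)^2 r'² dr' = 4πρ₀R³/5 = 2.355e-6 C.
Applying ∮E·dA = Q_enc/ε₀ with Φ = E(4πr²):
E = |Q_enc|/(4πε₀r²) = (2.355e-6)/(4π·8.85×10^-12·(0.36)²) = 1.63×10^5 N/C.

|E| = 1.63e5 V/m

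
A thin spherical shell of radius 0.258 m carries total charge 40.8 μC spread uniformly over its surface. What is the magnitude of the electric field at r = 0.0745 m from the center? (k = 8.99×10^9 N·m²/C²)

E = 0

Take a concentric spherical Gaussian surface of radius r = 0.0745 m (inside the shell, r < 0.258 m).
All the charge is outside the Gaussian surface: Q_enc = 0, hence E = 0 everywhere inside the shell.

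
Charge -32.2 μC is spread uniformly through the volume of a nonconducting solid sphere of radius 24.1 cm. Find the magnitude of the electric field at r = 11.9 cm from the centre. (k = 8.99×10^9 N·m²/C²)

E = 2.46e6 N/C

Symmetry ⇒ E = E(r) r̂. Gaussian sphere of radius r = 11.9 cm (r < R).
Only the charge within r is enclosed: Q_enc = Q·(r/R)³ = (-32.2 μC)·(11.9 cm/24.1 cm)³ = -3.877e-6 C.
Applying ∮E·dA = Q_enc/ε₀ with Φ = E(4πr²):
E = k|Q_enc|/r² = (8.99×10^9)(3.877×10^-6)/(0.119)² = 2.46e6 N/C.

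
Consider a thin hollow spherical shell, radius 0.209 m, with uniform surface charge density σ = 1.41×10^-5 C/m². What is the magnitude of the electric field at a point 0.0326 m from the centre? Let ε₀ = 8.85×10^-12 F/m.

Use a concentric Gaussian sphere at r = 0.0326 m (inside the shell, r < 0.209 m).
No charge lies within this surface, so Q_enc = 0 and Gauss's law gives E·4πr² = 0 ⇒ E = 0.

E = 0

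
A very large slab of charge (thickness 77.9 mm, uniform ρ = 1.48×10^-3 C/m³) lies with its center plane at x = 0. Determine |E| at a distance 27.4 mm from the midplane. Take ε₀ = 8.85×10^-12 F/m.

By symmetry E is perpendicular to the slab. A Gaussian pillbox from −27.4 mm to +27.4 mm (face area A) lies entirely within the slab.
Q_enc = ρ·(2x)·A and flux = 2EA, so 2EA = 2ρxA/ε₀ ⇒ E = |ρ|x/ε₀.
E = (1.48×10^-3)(0.0274)/(8.85×10^-12) = 4.58×10^6 N/C.

|E| ≈ 4.58×10^6 V/m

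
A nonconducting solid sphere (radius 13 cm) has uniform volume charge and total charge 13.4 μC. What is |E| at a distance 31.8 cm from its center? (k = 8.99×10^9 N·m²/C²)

E = 1.19×10^6 N/C

Symmetry ⇒ E = E(r) r̂. Gaussian sphere of radius r = 31.8 cm (r > R, so the entire charge is enclosed).
Q_enc = 13.4 μC = 1.34×10^-5 C.
Gauss's law: E·4πr² = Q_enc/ε₀.
E = k|Q_enc|/r² = (8.99×10^9)(1.34×10^-5)/(0.318)² = 1.19×10^6 N/C.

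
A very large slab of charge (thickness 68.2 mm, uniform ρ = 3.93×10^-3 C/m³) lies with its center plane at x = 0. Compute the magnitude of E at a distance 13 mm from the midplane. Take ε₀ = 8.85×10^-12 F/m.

By symmetry E is perpendicular to the slab. A Gaussian pillbox from −13 mm to +13 mm (face area A) lies entirely within the slab.
Q_enc = ρ·(2x)·A and flux = 2EA, so 2EA = 2ρxA/ε₀ ⇒ E = |ρ|x/ε₀.
E = (3.93e-3)(0.013)/(8.85×10^-12) = 5.77×10^6 N/C.

E ≈ 5.77e6 V/m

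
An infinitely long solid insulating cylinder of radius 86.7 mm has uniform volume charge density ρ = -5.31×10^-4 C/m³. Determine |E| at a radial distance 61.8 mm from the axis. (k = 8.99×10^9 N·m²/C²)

E ≈ 1.85×10^6 N/C

Coaxial Gaussian cylinder, radius r = 61.8 mm, length L (r < R).
Enclosed charge per unit length: λ_enc = ρ·πr² = (-5.31×10^-4)π(0.0618)² = -6.371×10^-6 C/m.
Applying ∮E·dA = Q_enc/ε₀ with the end caps contributing no flux:
E = 2k|λ_enc|/r = 2(8.99×10^9)(6.371×10^-6)/(0.0618) = 1.85e6 N/C.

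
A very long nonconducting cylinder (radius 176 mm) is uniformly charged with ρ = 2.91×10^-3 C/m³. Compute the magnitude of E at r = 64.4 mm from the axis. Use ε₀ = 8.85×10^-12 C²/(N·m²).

Choose a coaxial cylinder of radius r = 64.4 mm (arbitrary length L) as the Gaussian surface (r < R).
Charge inside radius r per length L is ρ·πr²·L, so λ_enc = ρπr² = 3.792×10^-5 C/m.
Since E is radial and uniform over the curved surface, Φ = E·2πrL = Q_enc/ε₀ = λ_enc L/ε₀.
E = |λ_enc|/(2πε₀r) = (3.792×10^-5)/(2π·8.85×10^-12·0.0644) = 1.06×10^7 N/C.

1.06e7 V/m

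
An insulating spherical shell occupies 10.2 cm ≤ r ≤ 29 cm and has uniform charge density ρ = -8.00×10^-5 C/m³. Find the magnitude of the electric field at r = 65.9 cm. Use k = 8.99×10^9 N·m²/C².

Symmetry ⇒ E = E(r) r̂. Gaussian sphere of radius r = 65.9 cm (r > 29 cm, enclosing the whole shell).
Q_enc = ρ·(4π/3)(b³ − a³) = (-8.00×10^-5)·(4π/3)·((0.29)³ − (0.102)³) = -7.817e-6 C.
Since E is radial and uniform over the Gaussian sphere, Φ = E·4πr² = Q_enc/ε₀.
E = k|Q_enc|/r² = (8.99×10^9)(7.817×10^-6)/(0.659)² = 1.62e5 N/C.

E ≈ 1.62e5 N/C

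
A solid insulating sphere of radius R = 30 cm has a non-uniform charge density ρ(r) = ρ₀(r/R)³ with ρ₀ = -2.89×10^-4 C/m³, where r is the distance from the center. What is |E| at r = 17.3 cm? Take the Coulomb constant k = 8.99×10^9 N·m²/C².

E ≈ 1.81×10^5 N/C

Use a concentric Gaussian sphere at r = 17.3 cm (r < R).
Q_enc = ∫₀^r ρ(r')·4πr'² dr' = (4πρ₀/R³) ∫₀^r r'^5 dr' = 4πρ₀ r^6/(6·R³) = -6.01×10^-7 C.
By Gauss's law, ∮E·dA = E·4πr² = Q_enc/ε₀.
E = k|Q_enc|/r² = (8.99×10^9)(6.01×10^-7)/(0.173)² = 1.81e5 N/C.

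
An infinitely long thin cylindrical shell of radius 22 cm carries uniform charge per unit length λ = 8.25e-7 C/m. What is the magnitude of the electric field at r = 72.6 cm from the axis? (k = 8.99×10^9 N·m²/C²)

By cylindrical symmetry E is radial; use a coaxial Gaussian cylinder of radius 72.6 cm and length L (r > 22 cm).
The full line charge is enclosed: λ_enc = 8.25×10^-7 C/m.
Applying ∮E·dA = Q_enc/ε₀ with the end caps contributing no flux:
E = 2k|λ_enc|/r = 2(8.99×10^9)(8.25e-7)/(0.726) = 2.04e4 N/C.

2.04×10^4 N/C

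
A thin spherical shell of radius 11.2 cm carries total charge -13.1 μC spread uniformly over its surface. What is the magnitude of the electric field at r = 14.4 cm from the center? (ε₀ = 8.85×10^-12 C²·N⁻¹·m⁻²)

By spherical symmetry E is radial; choose a Gaussian sphere of radius r = 14.4 cm (r > 11.2 cm).
The entire shell is enclosed: Q_enc = -1.31×10^-5 C.
Applying ∮E·dA = Q_enc/ε₀ with Φ = E(4πr²):
E = |Q_enc|/(4πε₀r²) = (1.31×10^-5)/(4π·8.85×10^-12·(0.144)²) = 5.68×10^6 N/C.

E ≈ 5.68×10^6 N/C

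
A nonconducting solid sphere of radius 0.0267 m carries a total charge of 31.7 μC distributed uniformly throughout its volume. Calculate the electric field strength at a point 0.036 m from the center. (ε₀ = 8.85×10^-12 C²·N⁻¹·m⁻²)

Symmetry ⇒ E = E(r) r̂. Gaussian sphere of radius r = 0.036 m (r > R, so the entire charge is enclosed).
Q_enc = 31.7 μC = 3.17e-5 C.
Applying ∮E·dA = Q_enc/ε₀ with Φ = E(4πr²):
E = |Q_enc|/(4πε₀r²) = (3.17×10^-5)/(4π·8.85×10^-12·(0.036)²) = 2.20×10^8 N/C.

E ≈ 2.20e8 V/m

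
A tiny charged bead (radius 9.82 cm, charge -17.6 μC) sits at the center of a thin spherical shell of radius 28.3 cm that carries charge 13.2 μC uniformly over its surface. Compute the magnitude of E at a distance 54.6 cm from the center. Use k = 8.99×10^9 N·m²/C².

1.33×10^5 N/C

By spherical symmetry E is radial; choose a Gaussian sphere of radius r = 54.6 cm (r > 28.3 cm, enclosing both).
Q_enc = (-17.6 μC) + (13.2 μC) = -4.40×10^-6 C.
By Gauss's law, ∮E·dA = E·4πr² = Q_enc/ε₀.
E = k|Q_enc|/r² = (8.99×10^9)(4.40e-6)/(0.546)² = 1.33e5 N/C.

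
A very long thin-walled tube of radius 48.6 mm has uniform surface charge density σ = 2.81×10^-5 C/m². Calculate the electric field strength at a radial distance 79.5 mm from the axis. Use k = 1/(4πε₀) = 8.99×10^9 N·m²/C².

Choose a coaxial cylinder of radius r = 79.5 mm (arbitrary length L) as the Gaussian surface (r > 48.6 mm).
The whole shell is enclosed: λ_enc = σ·2πR = (2.81×10^-5)·2π·(0.0486) = 8.581e-6 C/m.
Since E is radial and uniform over the curved surface, Φ = E·2πrL = Q_enc/ε₀ = λ_enc L/ε₀.
E = 2k|λ_enc|/r = 2(8.99×10^9)(8.581×10^-6)/(0.0795) = 1.94×10^6 N/C.

E ≈ 1.94×10^6 N/C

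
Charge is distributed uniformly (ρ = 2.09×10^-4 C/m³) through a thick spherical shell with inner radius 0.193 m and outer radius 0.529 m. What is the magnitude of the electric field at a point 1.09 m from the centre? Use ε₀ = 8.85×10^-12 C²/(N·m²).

Use a concentric Gaussian sphere at r = 1.09 m (r > 0.529 m, enclosing the whole shell).
Q_enc = ρ·(4π/3)(b³ − a³) = (2.09×10^-4)·(4π/3)·((0.529)³ − (0.193)³) = 1.233×10^-4 C.
Applying ∮E·dA = Q_enc/ε₀ with Φ = E(4πr²):
E = |Q_enc|/(4πε₀r²) = (1.233×10^-4)/(4π·8.85×10^-12·(1.09)²) = 9.33e5 N/C.

|E| ≈ 9.33e5 N/C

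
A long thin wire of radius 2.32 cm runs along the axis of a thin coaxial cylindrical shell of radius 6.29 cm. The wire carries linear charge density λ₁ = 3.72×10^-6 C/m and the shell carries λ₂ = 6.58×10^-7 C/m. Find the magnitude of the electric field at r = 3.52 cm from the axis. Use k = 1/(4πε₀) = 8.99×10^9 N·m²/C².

|E| ≈ 1.90×10^6 N/C

Coaxial Gaussian cylinder, radius r = 3.52 cm, length L (between the conductors, 2.32 cm < r < 6.29 cm).
The shell at 6.29 cm lies outside the Gaussian surface, so λ_enc = λ₁ = 3.72e-6 C/m.
By Gauss's law (flux through the curved wall only), E·2πrL = λ_enc L/ε₀.
E = 2k|λ_enc|/r = 2(8.99×10^9)(3.72e-6)/(0.0352) = 1.90×10^6 N/C.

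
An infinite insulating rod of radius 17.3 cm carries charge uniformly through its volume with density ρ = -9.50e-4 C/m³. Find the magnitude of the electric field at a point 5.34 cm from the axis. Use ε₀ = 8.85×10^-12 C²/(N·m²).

By cylindrical symmetry E is radial; use a coaxial Gaussian cylinder of radius 5.34 cm and length L (r < R).
Charge inside radius r per length L is ρ·πr²·L, so λ_enc = ρπr² = -8.511×10^-6 C/m.
Gauss's law: E·2πrL = λ_enc L/ε₀.
E = |λ_enc|/(2πε₀r) = (8.511e-6)/(2π·8.85×10^-12·0.0534) = 2.87e6 N/C.

E ≈ 2.87e6 V/m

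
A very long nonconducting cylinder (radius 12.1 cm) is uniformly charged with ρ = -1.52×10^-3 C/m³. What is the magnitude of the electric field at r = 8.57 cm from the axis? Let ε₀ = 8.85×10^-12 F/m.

7.36×10^6 N/C

Choose a coaxial cylinder of radius r = 8.57 cm (arbitrary length L) as the Gaussian surface (r < R).
Enclosed charge per unit length: λ_enc = ρ·πr² = (-1.52e-3)π(0.0857)² = -3.507e-5 C/m.
By Gauss's law (flux through the curved wall only), E·2πrL = λ_enc L/ε₀.
E = |λ_enc|/(2πε₀r) = (3.507e-5)/(2π·8.85×10^-12·0.0857) = 7.36e6 N/C.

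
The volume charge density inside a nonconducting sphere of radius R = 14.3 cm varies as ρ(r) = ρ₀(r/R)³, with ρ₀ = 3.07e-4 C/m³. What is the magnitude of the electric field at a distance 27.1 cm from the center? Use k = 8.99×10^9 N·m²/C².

2.30×10^5 N/C

Take a concentric spherical Gaussian surface of radius r = 27.1 cm (r > R, all charge enclosed).
Q_enc = 4π ∫₀^R ρ₀(r'/R)^3 r'² dr' = 4πρ₀R³/6 = 1.88e-6 C.
Since E is radial and uniform over the Gaussian sphere, Φ = E·4πr² = Q_enc/ε₀.
E = k|Q_enc|/r² = (8.99×10^9)(1.88e-6)/(0.271)² = 2.30×10^5 N/C.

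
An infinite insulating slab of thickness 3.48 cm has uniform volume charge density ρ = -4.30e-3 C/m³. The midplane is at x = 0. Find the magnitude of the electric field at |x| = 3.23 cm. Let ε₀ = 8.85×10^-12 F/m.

The point |x| = 3.23 cm lies outside the slab (half-thickness 0.0174 m). A symmetric pillbox spanning the full slab encloses Q_enc = ρ·d·A.
Flux = 2EA ⇒ E = |ρ|d/(2ε₀), independent of distance outside.
E = (4.30×10^-3)(0.0348)/(2·8.85×10^-12) = 8.45e6 N/C.

|E| ≈ 8.45e6 N/C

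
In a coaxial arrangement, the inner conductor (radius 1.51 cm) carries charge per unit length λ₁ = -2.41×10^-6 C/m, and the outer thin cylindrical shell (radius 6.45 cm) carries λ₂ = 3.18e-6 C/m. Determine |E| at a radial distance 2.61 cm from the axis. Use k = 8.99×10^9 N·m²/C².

E = 1.66×10^6 N/C

Coaxial Gaussian cylinder, radius r = 2.61 cm, length L (between the conductors, 1.51 cm < r < 6.45 cm).
Only the inner wire is enclosed; the outer shell contributes nothing inside itself. λ_enc = λ₁ = -2.41×10^-6 C/m.
Applying ∮E·dA = Q_enc/ε₀ with the end caps contributing no flux:
E = 2k|λ_enc|/r = 2(8.99×10^9)(2.41×10^-6)/(0.0261) = 1.66×10^6 N/C.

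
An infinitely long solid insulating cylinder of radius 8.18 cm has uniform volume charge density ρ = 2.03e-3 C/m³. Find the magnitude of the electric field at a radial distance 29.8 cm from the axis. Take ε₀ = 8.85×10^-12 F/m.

|E| = 2.58e6 N/C

By cylindrical symmetry E is radial; use a coaxial Gaussian cylinder of radius 29.8 cm and length L (r > 8.18 cm, full cross-section enclosed).
λ_enc = ρ·πR² = (2.03×10^-3)π(0.0818)² = 4.267×10^-5 C/m.
Applying ∮E·dA = Q_enc/ε₀ with the end caps contributing no flux:
E = |λ_enc|/(2πε₀r) = (4.267×10^-5)/(2π·8.85×10^-12·0.298) = 2.58×10^6 N/C.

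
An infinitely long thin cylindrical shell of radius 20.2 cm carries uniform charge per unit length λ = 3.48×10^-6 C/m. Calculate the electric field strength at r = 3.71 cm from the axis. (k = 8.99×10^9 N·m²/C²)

Take a coaxial cylindrical Gaussian surface of radius r = 3.71 cm and length L (r < 20.2 cm, inside the shell).
All the surface charge lies outside this cylinder: Q_enc = 0, hence E = 0.

|E| = 0 V/m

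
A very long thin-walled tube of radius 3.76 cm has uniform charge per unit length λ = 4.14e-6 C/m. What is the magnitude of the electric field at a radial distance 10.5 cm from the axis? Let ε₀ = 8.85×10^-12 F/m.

7.09×10^5 N/C

Coaxial Gaussian cylinder, radius r = 10.5 cm, length L (r > 3.76 cm).
The full line charge is enclosed: λ_enc = 4.14e-6 C/m.
Since E is radial and uniform over the curved surface, Φ = E·2πrL = Q_enc/ε₀ = λ_enc L/ε₀.
E = |λ_enc|/(2πε₀r) = (4.14×10^-6)/(2π·8.85×10^-12·0.105) = 7.09×10^5 N/C.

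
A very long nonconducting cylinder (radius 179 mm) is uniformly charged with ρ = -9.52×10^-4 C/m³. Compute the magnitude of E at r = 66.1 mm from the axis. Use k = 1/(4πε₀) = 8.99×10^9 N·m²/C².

|E| = 3.55×10^6 N/C

Take a coaxial cylindrical Gaussian surface of radius r = 66.1 mm and length L (r < R).
Enclosed charge per unit length: λ_enc = ρ·πr² = (-9.52×10^-4)π(0.0661)² = -1.307×10^-5 C/m.
Applying ∮E·dA = Q_enc/ε₀ with the end caps contributing no flux:
E = 2k|λ_enc|/r = 2(8.99×10^9)(1.307×10^-5)/(0.0661) = 3.55e6 N/C.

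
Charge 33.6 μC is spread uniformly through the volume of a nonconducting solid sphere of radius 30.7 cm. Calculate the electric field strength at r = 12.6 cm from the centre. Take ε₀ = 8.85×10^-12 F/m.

|E| ≈ 1.32×10^6 V/m

Symmetry ⇒ E = E(r) r̂. Gaussian sphere of radius r = 12.6 cm (r < R).
For a uniform sphere the enclosed fraction is (r/R)³, so Q_enc = (33.6 μC)(0.126/0.307)³ = 2.323e-6 C.
By Gauss's law, ∮E·dA = E·4πr² = Q_enc/ε₀.
E = |Q_enc|/(4πε₀r²) = (2.323×10^-6)/(4π·8.85×10^-12·(0.126)²) = 1.32e6 N/C.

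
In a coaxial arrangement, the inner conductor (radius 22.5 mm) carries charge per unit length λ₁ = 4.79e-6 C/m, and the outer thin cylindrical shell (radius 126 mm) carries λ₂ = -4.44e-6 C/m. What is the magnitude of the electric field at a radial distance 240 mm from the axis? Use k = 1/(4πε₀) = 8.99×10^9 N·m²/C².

E = 2.62e4 N/C

Choose a coaxial cylinder of radius r = 240 mm (arbitrary length L) as the Gaussian surface (r > 126 mm, enclosing both).
λ_enc = λ₁ + λ₂ = (4.79×10^-6) + (-4.44×10^-6) = 3.50×10^-7 C/m.
Since E is radial and uniform over the curved surface, Φ = E·2πrL = Q_enc/ε₀ = λ_enc L/ε₀.
E = 2k|λ_enc|/r = 2(8.99×10^9)(3.50×10^-7)/(0.24) = 2.62e4 N/C.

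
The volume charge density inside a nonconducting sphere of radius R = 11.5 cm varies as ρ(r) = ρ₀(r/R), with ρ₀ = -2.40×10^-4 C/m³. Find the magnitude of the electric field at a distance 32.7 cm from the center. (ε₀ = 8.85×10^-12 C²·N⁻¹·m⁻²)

Symmetry ⇒ E = E(r) r̂. Gaussian sphere of radius r = 32.7 cm (r > R, all charge enclosed).
Q_enc = 4π ∫₀^R ρ₀(r'/R)^1 r'² dr' = 4πρ₀R³/4 = -1.147e-6 C.
By Gauss's law, ∮E·dA = E·4πr² = Q_enc/ε₀.
E = |Q_enc|/(4πε₀r²) = (1.147e-6)/(4π·8.85×10^-12·(0.327)²) = 9.64e4 N/C.

9.64×10^4 N/C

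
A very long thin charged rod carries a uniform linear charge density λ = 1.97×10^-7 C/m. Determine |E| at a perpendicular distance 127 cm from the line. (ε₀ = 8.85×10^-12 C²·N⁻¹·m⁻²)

Coaxial Gaussian cylinder, radius r = 127 cm, length L.
Q_enc = λL, so λ_enc = 1.97e-7 C/m.
Since E is radial and uniform over the curved surface, Φ = E·2πrL = Q_enc/ε₀ = λ_enc L/ε₀.
E = |λ_enc|/(2πε₀r) = (1.97×10^-7)/(2π·8.85×10^-12·1.27) = 2.79e3 N/C.

|E| = 2.79e3 V/m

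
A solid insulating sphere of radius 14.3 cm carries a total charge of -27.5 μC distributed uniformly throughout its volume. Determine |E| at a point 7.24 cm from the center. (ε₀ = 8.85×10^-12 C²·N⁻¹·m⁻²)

E ≈ 6.12e6 N/C

Take a concentric spherical Gaussian surface of radius r = 7.24 cm (r < R).
For a uniform sphere the enclosed fraction is (r/R)³, so Q_enc = (-27.5 μC)(0.0724/0.143)³ = -3.569e-6 C.
By Gauss's law, ∮E·dA = E·4πr² = Q_enc/ε₀.
E = |Q_enc|/(4πε₀r²) = (3.569×10^-6)/(4π·8.85×10^-12·(0.0724)²) = 6.12×10^6 N/C.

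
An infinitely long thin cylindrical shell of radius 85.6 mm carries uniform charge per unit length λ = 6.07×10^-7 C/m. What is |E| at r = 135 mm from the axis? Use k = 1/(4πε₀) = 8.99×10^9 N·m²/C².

|E| = 8.08×10^4 N/C

By cylindrical symmetry E is radial; use a coaxial Gaussian cylinder of radius 135 mm and length L (r > 85.6 mm).
The full line charge is enclosed: λ_enc = 6.07×10^-7 C/m.
By Gauss's law (flux through the curved wall only), E·2πrL = λ_enc L/ε₀.
E = 2k|λ_enc|/r = 2(8.99×10^9)(6.07×10^-7)/(0.135) = 8.08×10^4 N/C.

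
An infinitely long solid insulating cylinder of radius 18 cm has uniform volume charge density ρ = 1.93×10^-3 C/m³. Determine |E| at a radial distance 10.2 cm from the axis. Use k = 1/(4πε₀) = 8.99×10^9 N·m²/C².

Take a coaxial cylindrical Gaussian surface of radius r = 10.2 cm and length L (r < R).
Charge inside radius r per length L is ρ·πr²·L, so λ_enc = ρπr² = 6.308×10^-5 C/m.
Applying ∮E·dA = Q_enc/ε₀ with the end caps contributing no flux:
E = 2k|λ_enc|/r = 2(8.99×10^9)(6.308×10^-5)/(0.102) = 1.11e7 N/C.

|E| = 1.11×10^7 N/C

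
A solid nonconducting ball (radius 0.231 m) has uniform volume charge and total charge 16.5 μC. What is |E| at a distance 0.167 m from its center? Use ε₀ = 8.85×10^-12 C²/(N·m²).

|E| = 2.01×10^6 N/C

By spherical symmetry E is radial; choose a Gaussian sphere of radius r = 0.167 m (r < R).
For a uniform sphere the enclosed fraction is (r/R)³, so Q_enc = (16.5 μC)(0.167/0.231)³ = 6.234×10^-6 C.
Since E is radial and uniform over the Gaussian sphere, Φ = E·4πr² = Q_enc/ε₀.
E = |Q_enc|/(4πε₀r²) = (6.234e-6)/(4π·8.85×10^-12·(0.167)²) = 2.01×10^6 N/C.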